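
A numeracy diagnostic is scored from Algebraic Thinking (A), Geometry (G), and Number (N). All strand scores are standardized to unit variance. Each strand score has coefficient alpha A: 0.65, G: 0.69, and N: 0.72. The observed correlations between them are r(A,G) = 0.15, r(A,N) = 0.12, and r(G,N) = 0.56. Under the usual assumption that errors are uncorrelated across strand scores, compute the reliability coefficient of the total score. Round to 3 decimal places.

0.798

Var(A+G+N) = 3 + 2·[0.15 + 0.12 + 0.56] = 3 + 1.66 = 4.66.
Because errors are independent across components, Cov(Tᵢ,Tⱼ) = Cov(Xᵢ,Xⱼ); the off-diagonal part of the true-score variance is the same as above.
True-score variance = [0.65 + 0.69 + 0.72] + 1.66 = 2.06 + 1.66 = 3.72.
Reliability = 3.72 / 4.66 = 0.798.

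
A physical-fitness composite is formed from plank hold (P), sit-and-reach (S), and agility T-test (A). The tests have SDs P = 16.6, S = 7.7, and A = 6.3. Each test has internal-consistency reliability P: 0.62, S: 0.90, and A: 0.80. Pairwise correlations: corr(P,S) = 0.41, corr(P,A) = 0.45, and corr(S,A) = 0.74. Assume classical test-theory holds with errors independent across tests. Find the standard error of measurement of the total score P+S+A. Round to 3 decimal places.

10.889

Var(total) = 374.54 + 270.729 = 645.269.
True-score variance = 255.96 + 270.729 = 526.689, so reliability = 0.8162.
Error variance = 645.269 − 526.689 = 118.58; SEM = √118.58 = 10.889.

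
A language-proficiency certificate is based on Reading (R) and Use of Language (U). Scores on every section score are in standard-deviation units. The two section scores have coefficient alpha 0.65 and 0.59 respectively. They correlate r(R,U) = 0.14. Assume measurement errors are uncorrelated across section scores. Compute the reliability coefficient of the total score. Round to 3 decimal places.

0.667

Var(R+U) = 2 + 2·[0.14] = 2 + 0.28 = 2.28.
With uncorrelated errors the cross-covariances are all true-score covariance, so they carry over unchanged; only the diagonal terms shrink to ρᵢσᵢ².
True-score variance = [0.65 + 0.59] + 0.28 = 1.24 + 0.28 = 1.52.
Reliability = 1.52 / 2.28 = 0.667.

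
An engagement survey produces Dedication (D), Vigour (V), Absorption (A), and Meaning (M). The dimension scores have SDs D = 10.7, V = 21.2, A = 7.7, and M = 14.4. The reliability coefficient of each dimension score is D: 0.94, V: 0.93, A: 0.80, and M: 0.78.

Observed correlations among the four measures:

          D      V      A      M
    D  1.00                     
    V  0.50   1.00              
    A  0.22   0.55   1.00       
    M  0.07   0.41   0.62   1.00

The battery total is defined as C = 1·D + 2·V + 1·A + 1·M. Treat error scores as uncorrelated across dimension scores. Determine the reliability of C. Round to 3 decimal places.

Var(C) = 10.7² + 2²·21.2² + 7.7² + 14.4² + 2·[2·10.7·21.2·0.50 + 10.7·7.7·0.22 + 10.7·14.4·0.07 + 2·21.2·7.7·0.55 + 2·21.2·14.4·0.41 + 7.7·14.4·0.62] = 2178.9 + 1508.78 = 3687.68.
Under uncorrelated errors the observed covariances equal the true-score covariances, so only the own-variance terms attenuate.
True-score variance = [10.7²·0.94 + 2²·21.2²·0.93 + 7.7²·0.80 + 14.4²·0.78] + 1508.78 = 1988.71 + 1508.78 = 3497.49.
Reliability = 3497.49 / 3687.68 = 0.948.

0.948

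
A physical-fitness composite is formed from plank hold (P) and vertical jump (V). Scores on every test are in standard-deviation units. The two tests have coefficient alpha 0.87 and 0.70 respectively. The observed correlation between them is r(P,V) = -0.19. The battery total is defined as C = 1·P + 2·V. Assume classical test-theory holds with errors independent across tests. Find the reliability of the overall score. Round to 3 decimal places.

0.686

Var(C) = 1 + 2² + 2·[2·(-0.19)] = 5 − 0.76 = 4.24.
With uncorrelated errors the cross-covariances are all true-score covariance, so they carry over unchanged; only the diagonal terms shrink to ρᵢσᵢ².
True-score variance = [0.87 + 2²·0.70] − 0.76 = 3.67 − 0.76 = 2.91.
Reliability = 2.91 / 4.24 = 0.686.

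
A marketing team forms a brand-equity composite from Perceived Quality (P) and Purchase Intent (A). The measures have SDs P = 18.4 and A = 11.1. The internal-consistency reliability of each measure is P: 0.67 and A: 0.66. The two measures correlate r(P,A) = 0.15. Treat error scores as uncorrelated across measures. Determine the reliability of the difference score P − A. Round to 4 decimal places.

0.6164

Var(P−A) = 18.4² + 11.1² − 2·18.4·11.1·0.15 = 461.77 − 61.272 = 400.498.
With uncorrelated errors the cross-covariances are all true-score covariance, so they carry over unchanged; only the diagonal terms shrink to ρᵢσᵢ².
True-score variance = [18.4²·0.67 + 11.1²·0.66] − 61.272 = 308.154 − 61.272 = 246.882.
Reliability = 246.882 / 400.498 = 0.6164.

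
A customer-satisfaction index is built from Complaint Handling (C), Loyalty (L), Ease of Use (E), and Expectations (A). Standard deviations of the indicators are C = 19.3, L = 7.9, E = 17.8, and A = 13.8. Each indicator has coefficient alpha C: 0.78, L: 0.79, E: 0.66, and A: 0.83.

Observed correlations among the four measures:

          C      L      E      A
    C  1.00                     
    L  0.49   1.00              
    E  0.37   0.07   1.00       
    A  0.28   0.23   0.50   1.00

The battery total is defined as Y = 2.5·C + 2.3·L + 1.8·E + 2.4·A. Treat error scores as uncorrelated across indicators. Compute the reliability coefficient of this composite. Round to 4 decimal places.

Var(Y) = 2.5²·19.3² + 2.3²·7.9² + 1.8²·17.8² + 2.4²·13.8² + 2·[5.75·19.3·7.9·0.49 + 4.5·19.3·17.8·0.37 + 6·19.3·13.8·0.28 + 4.14·7.9·17.8·0.07 + 5.52·7.9·13.8·0.23 + 4.32·17.8·13.8·0.50] = 4781.71 + 4317.55 = 9099.26.
Because errors are independent across components, Cov(Tᵢ,Tⱼ) = Cov(Xᵢ,Xⱼ); the off-diagonal part of the true-score variance is the same as above.
True-score variance = [2.5²·19.3²·0.78 + 2.3²·7.9²·0.79 + 1.8²·17.8²·0.66 + 2.4²·13.8²·0.83] + 4317.55 = 3664.69 + 4317.55 = 7982.24.
Reliability = 7982.24 / 9099.26 = 0.8772.

0.8772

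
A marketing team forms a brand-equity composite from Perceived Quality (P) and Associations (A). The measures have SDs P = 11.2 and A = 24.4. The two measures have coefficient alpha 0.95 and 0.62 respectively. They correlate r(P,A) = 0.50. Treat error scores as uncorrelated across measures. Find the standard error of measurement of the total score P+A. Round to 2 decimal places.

15.25

Var(total) = 720.8 + 273.28 = 994.08.
True-score variance = 488.291 + 273.28 = 761.571, so reliability = 0.7661.
Error variance = 994.08 − 761.571 = 232.509; SEM = √232.509 = 15.25.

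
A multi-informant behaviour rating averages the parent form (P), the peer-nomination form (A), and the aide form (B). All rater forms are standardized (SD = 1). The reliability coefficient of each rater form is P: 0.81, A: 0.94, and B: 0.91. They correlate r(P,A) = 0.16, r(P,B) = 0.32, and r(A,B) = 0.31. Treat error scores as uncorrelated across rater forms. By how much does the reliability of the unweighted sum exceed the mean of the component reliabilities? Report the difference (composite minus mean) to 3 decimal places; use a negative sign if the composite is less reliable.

Var(sum) = 3 + 1.58 = 4.58; true-score variance = 2.66 + 1.58 = 4.24; composite reliability = 0.9258.
Mean component reliability = 0.8867.
Difference = 0.9258 − 0.8867 = 0.039.

0.039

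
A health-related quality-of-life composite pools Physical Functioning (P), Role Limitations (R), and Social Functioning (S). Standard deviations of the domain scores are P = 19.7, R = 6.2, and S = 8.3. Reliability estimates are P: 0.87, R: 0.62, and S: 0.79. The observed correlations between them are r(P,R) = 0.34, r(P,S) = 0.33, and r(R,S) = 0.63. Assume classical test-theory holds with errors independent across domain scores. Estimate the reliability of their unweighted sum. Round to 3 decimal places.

Var(P+R+S) = 19.7² + 6.2² + 8.3² + 2·[19.7·6.2·0.34 + 19.7·8.3·0.33 + 6.2·8.3·0.63] = 495.42 + 255.811 = 751.231.
Under uncorrelated errors the observed covariances equal the true-score covariances, so only the own-variance terms attenuate.
True-score variance = [19.7²·0.87 + 6.2²·0.62 + 8.3²·0.79] + 255.811 = 415.894 + 255.811 = 671.706.
Reliability = 671.706 / 751.231 = 0.894.

0.894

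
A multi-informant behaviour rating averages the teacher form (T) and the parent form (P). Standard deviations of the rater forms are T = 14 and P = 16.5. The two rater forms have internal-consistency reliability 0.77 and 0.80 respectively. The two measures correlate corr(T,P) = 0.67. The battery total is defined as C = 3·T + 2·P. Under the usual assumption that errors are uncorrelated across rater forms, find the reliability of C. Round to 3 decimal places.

Var(C) = 3²·14² + 2²·16.5² + 2·[6·14·16.5·0.67] = 2853 + 1857.24 = 4710.24.
With uncorrelated errors the cross-covariances are all true-score covariance, so they carry over unchanged; only the diagonal terms shrink to ρᵢσᵢ².
True-score variance = [3²·14²·0.77 + 2²·16.5²·0.80] + 1857.24 = 2229.48 + 1857.24 = 4086.72.
Reliability = 4086.72 / 4710.24 = 0.868.

0.868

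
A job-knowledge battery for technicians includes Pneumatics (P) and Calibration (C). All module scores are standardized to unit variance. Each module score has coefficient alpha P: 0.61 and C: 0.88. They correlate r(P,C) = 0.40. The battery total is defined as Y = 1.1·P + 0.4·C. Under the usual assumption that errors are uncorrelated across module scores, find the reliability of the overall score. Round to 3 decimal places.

Var(Y) = 1.1² + 0.4² + 2·[0.44·0.40] = 1.37 + 0.352 = 1.722.
With uncorrelated errors the cross-covariances are all true-score covariance, so they carry over unchanged; only the diagonal terms shrink to ρᵢσᵢ².
True-score variance = [1.1²·0.61 + 0.4²·0.88] + 0.352 = 0.8789 + 0.352 = 1.2309.
Reliability = 1.2309 / 1.722 = 0.715.

0.715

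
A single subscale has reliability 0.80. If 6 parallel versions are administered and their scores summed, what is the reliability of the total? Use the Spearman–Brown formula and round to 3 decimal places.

0.960

ρ_k = kρ / (1 + (k−1)ρ) = 6·0.80 / (1 + 5·0.80) = 4.800 / 5.000 = 0.960.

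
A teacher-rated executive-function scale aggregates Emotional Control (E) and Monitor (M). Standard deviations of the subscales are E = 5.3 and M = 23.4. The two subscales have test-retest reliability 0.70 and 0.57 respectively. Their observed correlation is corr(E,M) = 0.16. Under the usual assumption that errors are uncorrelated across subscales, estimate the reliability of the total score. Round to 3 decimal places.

Var(E+M) = 5.3² + 23.4² + 2·[5.3·23.4·0.16] = 575.65 + 39.6864 = 615.336.
With uncorrelated errors the cross-covariances are all true-score covariance, so they carry over unchanged; only the diagonal terms shrink to ρᵢσᵢ².
True-score variance = [5.3²·0.70 + 23.4²·0.57] + 39.6864 = 331.772 + 39.6864 = 371.459.
Reliability = 371.459 / 615.336 = 0.604.

0.604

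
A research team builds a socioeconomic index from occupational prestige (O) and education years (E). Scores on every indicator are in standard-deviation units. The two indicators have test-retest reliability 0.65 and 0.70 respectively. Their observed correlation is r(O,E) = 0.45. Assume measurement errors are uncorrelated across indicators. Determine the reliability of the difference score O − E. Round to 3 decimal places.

0.409

Var(O−E) = 1 + 1 − 2·0.45 = 2 − 0.9 = 1.1.
Because errors are independent across components, Cov(Tᵢ,Tⱼ) = Cov(Xᵢ,Xⱼ); the off-diagonal part of the true-score variance is the same as above.
True-score variance = [0.65 + 0.70] − 0.9 = 1.35 − 0.9 = 0.45.
Reliability = 0.45 / 1.1 = 0.409.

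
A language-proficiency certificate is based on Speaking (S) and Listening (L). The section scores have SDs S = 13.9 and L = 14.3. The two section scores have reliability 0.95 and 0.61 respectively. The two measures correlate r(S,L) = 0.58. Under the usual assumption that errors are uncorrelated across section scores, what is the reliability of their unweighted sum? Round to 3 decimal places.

Var(S+L) = 13.9² + 14.3² + 2·[13.9·14.3·0.58] = 397.7 + 230.573 = 628.273.
Because errors are independent across components, Cov(Tᵢ,Tⱼ) = Cov(Xᵢ,Xⱼ); the off-diagonal part of the true-score variance is the same as above.
True-score variance = [13.9²·0.95 + 14.3²·0.61] + 230.573 = 308.288 + 230.573 = 538.862.
Reliability = 538.862 / 628.273 = 0.858.

0.858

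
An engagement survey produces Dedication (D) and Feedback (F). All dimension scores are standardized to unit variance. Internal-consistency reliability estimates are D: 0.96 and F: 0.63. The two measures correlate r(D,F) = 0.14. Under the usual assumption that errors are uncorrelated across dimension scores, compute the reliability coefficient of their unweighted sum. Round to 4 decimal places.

0.8202

Var(D+F) = 2 + 2·[0.14] = 2 + 0.28 = 2.28.
With uncorrelated errors the cross-covariances are all true-score covariance, so they carry over unchanged; only the diagonal terms shrink to ρᵢσᵢ².
True-score variance = [0.96 + 0.63] + 0.28 = 1.59 + 0.28 = 1.87.
Reliability = 1.87 / 2.28 = 0.8202.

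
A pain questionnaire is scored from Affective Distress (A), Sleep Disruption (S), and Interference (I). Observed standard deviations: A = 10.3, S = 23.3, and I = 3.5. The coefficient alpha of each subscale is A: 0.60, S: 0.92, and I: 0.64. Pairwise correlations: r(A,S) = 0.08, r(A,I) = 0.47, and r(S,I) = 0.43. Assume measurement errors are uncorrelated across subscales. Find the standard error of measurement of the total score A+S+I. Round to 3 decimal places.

9.501

Var(total) = 661.23 + 142.418 = 803.648.
True-score variance = 570.953 + 142.418 = 713.371, so reliability = 0.8877.
Error variance = 803.648 − 713.371 = 90.2772; SEM = √90.2772 = 9.501.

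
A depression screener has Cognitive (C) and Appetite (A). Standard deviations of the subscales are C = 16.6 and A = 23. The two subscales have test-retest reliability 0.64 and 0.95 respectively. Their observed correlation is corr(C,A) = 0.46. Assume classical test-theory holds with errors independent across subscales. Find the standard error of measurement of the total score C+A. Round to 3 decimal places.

Var(total) = 804.56 + 351.256 = 1155.82.
True-score variance = 678.908 + 351.256 = 1030.16, so reliability = 0.8913.
Error variance = 1155.82 − 1030.16 = 125.652; SEM = √125.652 = 11.209.

11.209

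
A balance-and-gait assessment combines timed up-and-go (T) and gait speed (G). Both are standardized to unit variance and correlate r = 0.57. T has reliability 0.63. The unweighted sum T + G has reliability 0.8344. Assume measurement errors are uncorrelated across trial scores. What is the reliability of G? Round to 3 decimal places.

Var(T+G) = 2 + 2·0.57 = 3.140.
True-score variance = ρ_T + ρ_G + 2·0.57, so 0.8344 = (0.63 + ρ_G + 1.14) / 3.140.
ρ_G = 0.8344·3.140 − 0.63 − 1.14 = 0.850.

0.850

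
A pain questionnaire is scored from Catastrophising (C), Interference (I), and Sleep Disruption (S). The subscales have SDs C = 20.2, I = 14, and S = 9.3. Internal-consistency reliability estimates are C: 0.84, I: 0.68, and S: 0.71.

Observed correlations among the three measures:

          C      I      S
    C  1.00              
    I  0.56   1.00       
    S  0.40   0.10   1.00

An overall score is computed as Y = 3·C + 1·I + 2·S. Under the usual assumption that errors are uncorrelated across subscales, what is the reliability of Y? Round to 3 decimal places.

0.877

Var(Y) = 3²·20.2² + 14² + 2²·9.3² + 2·[3·20.2·14·0.56 + 6·20.2·9.3·0.40 + 2·14·9.3·0.10] = 4214.32 + 1904.02 = 6118.34.
Because errors are independent across components, Cov(Tᵢ,Tⱼ) = Cov(Xᵢ,Xⱼ); the off-diagonal part of the true-score variance is the same as above.
True-score variance = [3²·20.2²·0.84 + 14²·0.68 + 2²·9.3²·0.71] + 1904.02 = 3463.69 + 1904.02 = 5367.71.
Reliability = 5367.71 / 6118.34 = 0.877.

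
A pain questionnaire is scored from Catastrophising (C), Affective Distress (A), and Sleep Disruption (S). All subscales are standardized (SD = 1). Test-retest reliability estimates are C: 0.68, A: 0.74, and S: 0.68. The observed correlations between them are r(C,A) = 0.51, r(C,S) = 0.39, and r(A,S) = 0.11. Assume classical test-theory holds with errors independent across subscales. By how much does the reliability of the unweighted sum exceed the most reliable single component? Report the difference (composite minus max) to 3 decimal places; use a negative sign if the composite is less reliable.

Var(sum) = 3 + 2.02 = 5.02; true-score variance = 2.1 + 2.02 = 4.12; composite reliability = 0.8207.
Max component reliability = 0.7400.
Difference = 0.8207 − 0.7400 = 0.081.

0.081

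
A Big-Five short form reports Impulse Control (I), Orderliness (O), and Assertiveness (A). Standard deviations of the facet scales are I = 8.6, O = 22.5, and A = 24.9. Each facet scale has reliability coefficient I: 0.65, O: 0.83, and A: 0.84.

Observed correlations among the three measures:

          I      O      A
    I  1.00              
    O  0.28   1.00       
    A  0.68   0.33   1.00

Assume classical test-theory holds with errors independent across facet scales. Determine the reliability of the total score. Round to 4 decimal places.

0.8928

Var(I+O+A) = 8.6² + 22.5² + 24.9² + 2·[8.6·22.5·0.28 + 8.6·24.9·0.68 + 22.5·24.9·0.33] = 1200.22 + 769.355 = 1969.58.
With uncorrelated errors the cross-covariances are all true-score covariance, so they carry over unchanged; only the diagonal terms shrink to ρᵢσᵢ².
True-score variance = [8.6²·0.65 + 22.5²·0.83 + 24.9²·0.84] + 769.355 = 989.07 + 769.355 = 1758.43.
Reliability = 1758.43 / 1969.58 = 0.8928.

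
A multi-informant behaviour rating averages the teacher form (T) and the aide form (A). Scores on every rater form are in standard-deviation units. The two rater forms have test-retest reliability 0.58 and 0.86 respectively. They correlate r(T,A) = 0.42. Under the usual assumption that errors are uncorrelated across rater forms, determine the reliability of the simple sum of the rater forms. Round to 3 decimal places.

0.803

Var(T+A) = 2 + 2·[0.42] = 2 + 0.84 = 2.84.
With uncorrelated errors the cross-covariances are all true-score covariance, so they carry over unchanged; only the diagonal terms shrink to ρᵢσᵢ².
True-score variance = [0.58 + 0.86] + 0.84 = 1.44 + 0.84 = 2.28.
Reliability = 2.28 / 2.84 = 0.803.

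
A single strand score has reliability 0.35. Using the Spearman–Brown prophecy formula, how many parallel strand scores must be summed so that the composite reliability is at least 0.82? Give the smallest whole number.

9

k ≥ ρ*(1−ρ₁)/(ρ₁(1−ρ*)) = 0.82·0.65 / (0.35·0.18) = 8.460.
Smallest integer k = 9.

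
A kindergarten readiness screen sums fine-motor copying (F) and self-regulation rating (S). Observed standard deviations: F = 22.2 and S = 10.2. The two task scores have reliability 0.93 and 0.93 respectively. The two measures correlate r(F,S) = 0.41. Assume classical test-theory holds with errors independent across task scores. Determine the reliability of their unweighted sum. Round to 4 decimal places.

0.9466

Var(F+S) = 22.2² + 10.2² + 2·[22.2·10.2·0.41] = 596.88 + 185.681 = 782.561.
With uncorrelated errors the cross-covariances are all true-score covariance, so they carry over unchanged; only the diagonal terms shrink to ρᵢσᵢ².
True-score variance = [22.2²·0.93 + 10.2²·0.93] + 185.681 = 555.098 + 185.681 = 740.779.
Reliability = 740.779 / 782.561 = 0.9466.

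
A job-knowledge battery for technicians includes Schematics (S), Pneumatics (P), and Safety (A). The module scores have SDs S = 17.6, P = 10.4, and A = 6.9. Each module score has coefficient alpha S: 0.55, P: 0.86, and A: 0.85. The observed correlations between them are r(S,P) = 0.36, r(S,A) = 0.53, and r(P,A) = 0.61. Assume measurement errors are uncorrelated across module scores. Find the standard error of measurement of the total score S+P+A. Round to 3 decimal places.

12.715

Var(total) = 465.53 + 348.062 = 813.592.
True-score variance = 303.854 + 348.062 = 651.917, so reliability = 0.8013.
Error variance = 813.592 − 651.917 = 161.676; SEM = √161.676 = 12.715.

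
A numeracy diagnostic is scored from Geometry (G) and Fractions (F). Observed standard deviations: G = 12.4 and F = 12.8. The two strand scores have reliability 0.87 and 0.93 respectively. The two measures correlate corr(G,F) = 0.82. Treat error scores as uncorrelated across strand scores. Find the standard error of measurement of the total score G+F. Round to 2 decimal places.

Var(total) = 317.6 + 260.301 = 577.901.
True-score variance = 286.142 + 260.301 = 546.443, so reliability = 0.9456.
Error variance = 577.901 − 546.443 = 31.4576; SEM = √31.4576 = 5.61.

5.61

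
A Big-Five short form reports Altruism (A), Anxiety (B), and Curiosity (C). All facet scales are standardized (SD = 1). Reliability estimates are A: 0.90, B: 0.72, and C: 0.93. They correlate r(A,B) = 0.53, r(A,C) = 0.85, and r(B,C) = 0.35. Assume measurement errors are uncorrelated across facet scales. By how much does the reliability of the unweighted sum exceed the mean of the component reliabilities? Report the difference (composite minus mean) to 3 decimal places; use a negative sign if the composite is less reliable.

Var(sum) = 3 + 3.46 = 6.46; true-score variance = 2.55 + 3.46 = 6.01; composite reliability = 0.9303.
Mean component reliability = 0.8500.
Difference = 0.9303 − 0.8500 = 0.080.

0.080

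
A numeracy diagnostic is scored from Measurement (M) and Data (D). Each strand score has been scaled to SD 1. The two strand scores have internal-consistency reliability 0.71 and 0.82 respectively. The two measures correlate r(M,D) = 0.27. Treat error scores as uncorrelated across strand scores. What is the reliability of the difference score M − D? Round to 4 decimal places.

0.6781

Var(M−D) = 1 + 1 − 2·0.27 = 2 − 0.54 = 1.46.
With uncorrelated errors the cross-covariances are all true-score covariance, so they carry over unchanged; only the diagonal terms shrink to ρᵢσᵢ².
True-score variance = [0.71 + 0.82] − 0.54 = 1.53 − 0.54 = 0.99.
Reliability = 0.99 / 1.46 = 0.6781.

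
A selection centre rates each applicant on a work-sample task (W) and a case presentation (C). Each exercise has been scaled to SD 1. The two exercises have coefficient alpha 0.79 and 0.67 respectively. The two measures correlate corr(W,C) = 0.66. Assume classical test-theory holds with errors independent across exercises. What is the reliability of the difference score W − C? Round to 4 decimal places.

0.2059

Var(W−C) = 1 + 1 − 2·0.66 = 2 − 1.32 = 0.68.
Under uncorrelated errors the observed covariances equal the true-score covariances, so only the own-variance terms attenuate.
True-score variance = [0.79 + 0.67] − 1.32 = 1.46 − 1.32 = 0.14.
Reliability = 0.14 / 0.68 = 0.2059.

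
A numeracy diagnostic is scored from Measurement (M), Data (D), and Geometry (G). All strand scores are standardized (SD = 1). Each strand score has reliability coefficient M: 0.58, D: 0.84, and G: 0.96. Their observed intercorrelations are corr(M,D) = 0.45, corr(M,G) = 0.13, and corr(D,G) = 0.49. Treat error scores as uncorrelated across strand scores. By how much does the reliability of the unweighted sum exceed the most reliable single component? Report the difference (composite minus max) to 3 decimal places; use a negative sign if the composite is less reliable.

-0.081

Var(sum) = 3 + 2.14 = 5.14; true-score variance = 2.38 + 2.14 = 4.52; composite reliability = 0.8794.
Max component reliability = 0.9600.
Difference = 0.8794 − 0.9600 = -0.081.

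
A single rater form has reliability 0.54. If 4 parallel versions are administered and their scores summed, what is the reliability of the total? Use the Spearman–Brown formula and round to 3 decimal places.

0.824

ρ_k = kρ / (1 + (k−1)ρ) = 4·0.54 / (1 + 3·0.54) = 2.160 / 2.620 = 0.824.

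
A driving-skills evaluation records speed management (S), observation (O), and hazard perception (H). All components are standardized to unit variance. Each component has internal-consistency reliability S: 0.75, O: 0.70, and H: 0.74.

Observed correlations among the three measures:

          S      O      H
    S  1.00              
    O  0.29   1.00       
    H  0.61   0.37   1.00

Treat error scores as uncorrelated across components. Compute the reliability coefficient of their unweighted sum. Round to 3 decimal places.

0.854

Var(S+O+H) = 3 + 2·[0.29 + 0.61 + 0.37] = 3 + 2.54 = 5.54.
Because errors are independent across components, Cov(Tᵢ,Tⱼ) = Cov(Xᵢ,Xⱼ); the off-diagonal part of the true-score variance is the same as above.
True-score variance = [0.75 + 0.70 + 0.74] + 2.54 = 2.19 + 2.54 = 4.73.
Reliability = 4.73 / 5.54 = 0.854.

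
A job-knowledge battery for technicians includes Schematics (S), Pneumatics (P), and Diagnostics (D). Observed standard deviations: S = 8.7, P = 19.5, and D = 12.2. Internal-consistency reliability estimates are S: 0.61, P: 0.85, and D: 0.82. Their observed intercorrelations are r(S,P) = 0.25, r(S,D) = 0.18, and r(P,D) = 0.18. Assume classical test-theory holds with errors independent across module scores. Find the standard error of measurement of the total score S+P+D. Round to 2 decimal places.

10.65

Var(total) = 604.78 + 208.679 = 813.459.
True-score variance = 491.432 + 208.679 = 700.112, so reliability = 0.8607.
Error variance = 813.459 − 700.112 = 113.348; SEM = √113.348 = 10.65.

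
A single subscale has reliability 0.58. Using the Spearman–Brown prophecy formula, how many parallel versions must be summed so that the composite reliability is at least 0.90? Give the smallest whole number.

k ≥ ρ*(1−ρ₁)/(ρ₁(1−ρ*)) = 0.90·0.42 / (0.58·0.10) = 6.517.
Smallest integer k = 7.

7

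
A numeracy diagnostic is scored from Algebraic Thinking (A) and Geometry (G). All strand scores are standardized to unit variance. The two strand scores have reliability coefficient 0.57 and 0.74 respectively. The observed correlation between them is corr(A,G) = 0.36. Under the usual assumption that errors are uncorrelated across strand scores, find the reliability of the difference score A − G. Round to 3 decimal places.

0.461

Var(A−G) = 1 + 1 − 2·0.36 = 2 − 0.72 = 1.28.
Under uncorrelated errors the observed covariances equal the true-score covariances, so only the own-variance terms attenuate.
True-score variance = [0.57 + 0.74] − 0.72 = 1.31 − 0.72 = 0.59.
Reliability = 0.59 / 1.28 = 0.461.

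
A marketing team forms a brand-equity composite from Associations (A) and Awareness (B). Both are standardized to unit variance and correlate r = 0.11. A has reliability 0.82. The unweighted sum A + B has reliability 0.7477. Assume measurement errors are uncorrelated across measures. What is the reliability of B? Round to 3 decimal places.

0.620

Var(A+B) = 2 + 2·0.11 = 2.220.
True-score variance = ρ_A + ρ_B + 2·0.11, so 0.7477 = (0.82 + ρ_B + 0.22) / 2.220.
ρ_B = 0.7477·2.220 − 0.82 − 0.22 = 0.620.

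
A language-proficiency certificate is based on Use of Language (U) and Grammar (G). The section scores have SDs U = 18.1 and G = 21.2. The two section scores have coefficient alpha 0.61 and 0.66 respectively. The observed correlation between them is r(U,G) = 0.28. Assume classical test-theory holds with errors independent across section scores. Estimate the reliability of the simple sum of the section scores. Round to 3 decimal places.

0.717

Var(U+G) = 18.1² + 21.2² + 2·[18.1·21.2·0.28] = 777.05 + 214.883 = 991.933.
Under uncorrelated errors the observed covariances equal the true-score covariances, so only the own-variance terms attenuate.
True-score variance = [18.1²·0.61 + 21.2²·0.66] + 214.883 = 496.473 + 214.883 = 711.356.
Reliability = 711.356 / 991.933 = 0.717.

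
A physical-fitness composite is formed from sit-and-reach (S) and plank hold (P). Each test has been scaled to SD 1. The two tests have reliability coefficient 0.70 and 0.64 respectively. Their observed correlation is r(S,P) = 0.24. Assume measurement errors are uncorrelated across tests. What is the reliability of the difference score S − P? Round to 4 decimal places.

0.5658

Var(S−P) = 1 + 1 − 2·0.24 = 2 − 0.48 = 1.52.
With uncorrelated errors the cross-covariances are all true-score covariance, so they carry over unchanged; only the diagonal terms shrink to ρᵢσᵢ².
True-score variance = [0.70 + 0.64] − 0.48 = 1.34 − 0.48 = 0.86.
Reliability = 0.86 / 1.52 = 0.5658.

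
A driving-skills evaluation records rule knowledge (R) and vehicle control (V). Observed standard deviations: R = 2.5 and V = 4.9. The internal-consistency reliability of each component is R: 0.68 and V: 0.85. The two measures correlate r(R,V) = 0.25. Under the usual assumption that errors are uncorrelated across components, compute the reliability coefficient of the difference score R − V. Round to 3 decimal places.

Var(R−V) = 2.5² + 4.9² − 2·2.5·4.9·0.25 = 30.26 − 6.125 = 24.135.
Because errors are independent across components, Cov(Tᵢ,Tⱼ) = Cov(Xᵢ,Xⱼ); the off-diagonal part of the true-score variance is the same as above.
True-score variance = [2.5²·0.68 + 4.9²·0.85] − 6.125 = 24.6585 − 6.125 = 18.5335.
Reliability = 18.5335 / 24.135 = 0.768.

0.768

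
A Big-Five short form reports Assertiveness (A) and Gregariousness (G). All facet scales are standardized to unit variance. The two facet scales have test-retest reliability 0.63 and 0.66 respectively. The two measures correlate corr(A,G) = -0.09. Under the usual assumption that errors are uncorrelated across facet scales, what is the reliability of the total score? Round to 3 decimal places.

Var(A+G) = 2 + 2·[(-0.09)] = 2 − 0.18 = 1.82.
Because errors are independent across components, Cov(Tᵢ,Tⱼ) = Cov(Xᵢ,Xⱼ); the off-diagonal part of the true-score variance is the same as above.
True-score variance = [0.63 + 0.66] − 0.18 = 1.29 − 0.18 = 1.11.
Reliability = 1.11 / 1.82 = 0.610.

0.610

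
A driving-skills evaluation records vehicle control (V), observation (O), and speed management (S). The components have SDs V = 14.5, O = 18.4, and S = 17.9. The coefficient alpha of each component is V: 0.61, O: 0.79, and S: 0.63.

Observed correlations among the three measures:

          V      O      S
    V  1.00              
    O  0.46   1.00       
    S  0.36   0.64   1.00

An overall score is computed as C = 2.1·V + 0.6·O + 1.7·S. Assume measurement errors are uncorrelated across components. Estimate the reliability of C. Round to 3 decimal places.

Var(C) = 2.1²·14.5² + 0.6²·18.4² + 1.7²·17.9² + 2·[1.26·14.5·18.4·0.46 + 3.57·14.5·17.9·0.36 + 1.02·18.4·17.9·0.64] = 1975.07 + 1406.43 = 3381.5.
Because errors are independent across components, Cov(Tᵢ,Tⱼ) = Cov(Xᵢ,Xⱼ); the off-diagonal part of the true-score variance is the same as above.
True-score variance = [2.1²·14.5²·0.61 + 0.6²·18.4²·0.79 + 1.7²·17.9²·0.63] + 1406.43 = 1245.25 + 1406.43 = 2651.68.
Reliability = 2651.68 / 3381.5 = 0.784.

0.784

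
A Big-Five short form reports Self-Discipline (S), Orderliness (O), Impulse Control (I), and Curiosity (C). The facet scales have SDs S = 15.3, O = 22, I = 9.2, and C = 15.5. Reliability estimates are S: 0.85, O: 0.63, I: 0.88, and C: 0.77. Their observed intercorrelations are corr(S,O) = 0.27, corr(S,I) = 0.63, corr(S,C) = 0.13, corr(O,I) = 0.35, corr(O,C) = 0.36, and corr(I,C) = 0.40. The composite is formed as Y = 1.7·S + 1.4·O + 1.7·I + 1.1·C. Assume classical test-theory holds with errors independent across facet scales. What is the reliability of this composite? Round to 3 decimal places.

0.868

Var(Y) = 1.7²·15.3² + 1.4²·22² + 1.7²·9.2² + 1.1²·15.5² + 2·[2.38·15.3·22·0.27 + 2.89·15.3·9.2·0.63 + 1.87·15.3·15.5·0.13 + 2.38·22·9.2·0.35 + 1.54·22·15.5·0.36 + 1.87·9.2·15.5·0.40] = 2160.47 + 1989.09 = 4149.57.
Under uncorrelated errors the observed covariances equal the true-score covariances, so only the own-variance terms attenuate.
True-score variance = [1.7²·15.3²·0.85 + 1.4²·22²·0.63 + 1.7²·9.2²·0.88 + 1.1²·15.5²·0.77] + 1989.09 = 1611.78 + 1989.09 = 3600.88.
Reliability = 3600.88 / 4149.57 = 0.868.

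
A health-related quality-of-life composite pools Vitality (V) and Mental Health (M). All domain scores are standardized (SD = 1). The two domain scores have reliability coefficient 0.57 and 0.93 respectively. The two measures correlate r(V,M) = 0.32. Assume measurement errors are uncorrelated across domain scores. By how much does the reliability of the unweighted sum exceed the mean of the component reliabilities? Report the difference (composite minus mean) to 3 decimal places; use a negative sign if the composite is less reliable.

0.061

Var(sum) = 2 + 0.64 = 2.64; true-score variance = 1.5 + 0.64 = 2.14; composite reliability = 0.8106.
Mean component reliability = 0.7500.
Difference = 0.8106 − 0.7500 = 0.061.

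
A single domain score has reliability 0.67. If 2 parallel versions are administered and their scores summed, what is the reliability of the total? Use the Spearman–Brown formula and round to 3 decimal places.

ρ_k = kρ / (1 + (k−1)ρ) = 2·0.67 / (1 + 1·0.67) = 1.340 / 1.670 = 0.802.

0.802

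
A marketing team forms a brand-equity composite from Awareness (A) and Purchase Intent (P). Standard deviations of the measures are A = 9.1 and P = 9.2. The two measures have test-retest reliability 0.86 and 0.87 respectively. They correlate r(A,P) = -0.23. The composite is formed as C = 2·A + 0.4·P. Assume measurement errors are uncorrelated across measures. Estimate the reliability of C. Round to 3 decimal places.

Var(C) = 2²·9.1² + 0.4²·9.2² + 2·[0.8·9.1·9.2·(-0.23)] = 344.782 − 30.809 = 313.973.
With uncorrelated errors the cross-covariances are all true-score covariance, so they carry over unchanged; only the diagonal terms shrink to ρᵢσᵢ².
True-score variance = [2²·9.1²·0.86 + 0.4²·9.2²·0.87] − 30.809 = 296.648 − 30.809 = 265.839.
Reliability = 265.839 / 313.973 = 0.847.

0.847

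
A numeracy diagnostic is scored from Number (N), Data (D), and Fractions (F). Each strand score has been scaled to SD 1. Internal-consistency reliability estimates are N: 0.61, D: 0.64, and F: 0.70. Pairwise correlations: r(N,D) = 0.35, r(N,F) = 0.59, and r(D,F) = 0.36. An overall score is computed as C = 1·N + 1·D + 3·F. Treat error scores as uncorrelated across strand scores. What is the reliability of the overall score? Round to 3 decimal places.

0.802

Var(C) = 1 + 1 + 3² + 2·[0.35 + 3·0.59 + 3·0.36] = 11 + 6.4 = 17.4.
Because errors are independent across components, Cov(Tᵢ,Tⱼ) = Cov(Xᵢ,Xⱼ); the off-diagonal part of the true-score variance is the same as above.
True-score variance = [0.61 + 0.64 + 3²·0.70] + 6.4 = 7.55 + 6.4 = 13.95.
Reliability = 13.95 / 17.4 = 0.802.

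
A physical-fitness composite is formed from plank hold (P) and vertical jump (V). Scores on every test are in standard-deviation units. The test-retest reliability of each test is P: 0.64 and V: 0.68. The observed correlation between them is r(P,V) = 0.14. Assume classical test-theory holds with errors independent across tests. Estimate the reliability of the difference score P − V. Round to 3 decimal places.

Var(P−V) = 1 + 1 − 2·0.14 = 2 − 0.28 = 1.72.
Under uncorrelated errors the observed covariances equal the true-score covariances, so only the own-variance terms attenuate.
True-score variance = [0.64 + 0.68] − 0.28 = 1.32 − 0.28 = 1.04.
Reliability = 1.04 / 1.72 = 0.605.

0.605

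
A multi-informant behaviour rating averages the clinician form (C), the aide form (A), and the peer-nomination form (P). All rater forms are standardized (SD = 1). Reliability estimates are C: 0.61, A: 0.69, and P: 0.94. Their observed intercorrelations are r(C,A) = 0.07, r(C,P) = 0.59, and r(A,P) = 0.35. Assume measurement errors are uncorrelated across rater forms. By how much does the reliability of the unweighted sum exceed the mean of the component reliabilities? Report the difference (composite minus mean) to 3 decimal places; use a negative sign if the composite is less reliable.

Var(sum) = 3 + 2.02 = 5.02; true-score variance = 2.24 + 2.02 = 4.26; composite reliability = 0.8486.
Mean component reliability = 0.7467.
Difference = 0.8486 − 0.7467 = 0.102.

0.102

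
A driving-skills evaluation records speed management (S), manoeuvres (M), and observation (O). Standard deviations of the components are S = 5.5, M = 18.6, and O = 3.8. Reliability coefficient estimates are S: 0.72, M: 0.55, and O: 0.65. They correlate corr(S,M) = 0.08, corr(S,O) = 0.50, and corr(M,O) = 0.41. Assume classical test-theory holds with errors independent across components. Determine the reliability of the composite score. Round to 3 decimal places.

Var(S+M+O) = 5.5² + 18.6² + 3.8² + 2·[5.5·18.6·0.08 + 5.5·3.8·0.50 + 18.6·3.8·0.41] = 390.65 + 95.2256 = 485.876.
With uncorrelated errors the cross-covariances are all true-score covariance, so they carry over unchanged; only the diagonal terms shrink to ρᵢσᵢ².
True-score variance = [5.5²·0.72 + 18.6²·0.55 + 3.8²·0.65] + 95.2256 = 221.444 + 95.2256 = 316.67.
Reliability = 316.67 / 485.876 = 0.652.

0.652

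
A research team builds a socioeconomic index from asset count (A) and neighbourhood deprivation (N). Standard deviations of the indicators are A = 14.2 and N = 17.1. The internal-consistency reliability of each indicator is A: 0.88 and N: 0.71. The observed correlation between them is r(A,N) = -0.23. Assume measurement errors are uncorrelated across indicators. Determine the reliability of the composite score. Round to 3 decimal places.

Var(A+N) = 14.2² + 17.1² + 2·[14.2·17.1·(-0.23)] = 494.05 − 111.697 = 382.353.
Because errors are independent across components, Cov(Tᵢ,Tⱼ) = Cov(Xᵢ,Xⱼ); the off-diagonal part of the true-score variance is the same as above.
True-score variance = [14.2²·0.88 + 17.1²·0.71] − 111.697 = 385.054 − 111.697 = 273.357.
Reliability = 273.357 / 382.353 = 0.715.

0.715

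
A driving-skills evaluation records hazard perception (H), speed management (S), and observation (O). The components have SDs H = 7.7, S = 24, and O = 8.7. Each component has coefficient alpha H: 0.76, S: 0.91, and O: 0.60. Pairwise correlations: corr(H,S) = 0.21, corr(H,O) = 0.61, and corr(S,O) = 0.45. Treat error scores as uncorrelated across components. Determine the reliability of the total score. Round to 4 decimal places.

Var(H+S+O) = 7.7² + 24² + 8.7² + 2·[7.7·24·0.21 + 7.7·8.7·0.61 + 24·8.7·0.45] = 710.98 + 347.264 = 1058.24.
Because errors are independent across components, Cov(Tᵢ,Tⱼ) = Cov(Xᵢ,Xⱼ); the off-diagonal part of the true-score variance is the same as above.
True-score variance = [7.7²·0.76 + 24²·0.91 + 8.7²·0.60] + 347.264 = 614.634 + 347.264 = 961.898.
Reliability = 961.898 / 1058.24 = 0.9090.

0.9090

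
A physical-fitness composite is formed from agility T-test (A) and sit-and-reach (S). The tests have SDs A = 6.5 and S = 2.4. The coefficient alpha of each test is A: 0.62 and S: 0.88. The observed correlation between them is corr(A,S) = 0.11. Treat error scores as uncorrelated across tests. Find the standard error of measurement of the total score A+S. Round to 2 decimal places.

Var(total) = 48.01 + 3.432 = 51.442.
True-score variance = 31.2638 + 3.432 = 34.6958, so reliability = 0.6745.
Error variance = 51.442 − 34.6958 = 16.7462; SEM = √16.7462 = 4.09.

4.09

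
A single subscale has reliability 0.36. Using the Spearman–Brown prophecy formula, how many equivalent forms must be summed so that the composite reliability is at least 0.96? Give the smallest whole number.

43

k ≥ ρ*(1−ρ₁)/(ρ₁(1−ρ*)) = 0.96·0.64 / (0.36·0.04) = 42.667.
Smallest integer k = 43.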